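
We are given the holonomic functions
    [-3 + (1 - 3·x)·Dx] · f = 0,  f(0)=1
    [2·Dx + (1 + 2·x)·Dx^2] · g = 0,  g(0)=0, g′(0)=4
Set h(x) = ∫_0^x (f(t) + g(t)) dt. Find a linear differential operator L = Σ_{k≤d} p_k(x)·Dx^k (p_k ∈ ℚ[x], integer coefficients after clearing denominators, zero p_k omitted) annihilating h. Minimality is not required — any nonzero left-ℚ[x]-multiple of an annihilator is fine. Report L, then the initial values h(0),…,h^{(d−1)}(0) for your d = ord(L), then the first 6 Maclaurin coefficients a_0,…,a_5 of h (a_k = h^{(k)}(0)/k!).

f: a_k = 1, 3, 9, 27, 81, 243, …
g: a_k = 0, 4, -4, 16/3, -8, 64/5, …
h₀=f+g: left-lcm gives L₀, ord ≤ 3.
h=∫h₀ ⇒ L = L₀·Dx.
L = (78 + 36·x)·Dx^2 + (23 + 132·x + 72·x^2)·Dx^3 + (-4 + x + 27·x^2 + 18·x^3)·Dx^4  (order 4).
h: a_k = 0, 1, 7/2, 5/3, 97/12, 73/5, …
ICs: h(0) = 0, h′(0) = 1, h′′(0) = 7, h′′′(0) = 10.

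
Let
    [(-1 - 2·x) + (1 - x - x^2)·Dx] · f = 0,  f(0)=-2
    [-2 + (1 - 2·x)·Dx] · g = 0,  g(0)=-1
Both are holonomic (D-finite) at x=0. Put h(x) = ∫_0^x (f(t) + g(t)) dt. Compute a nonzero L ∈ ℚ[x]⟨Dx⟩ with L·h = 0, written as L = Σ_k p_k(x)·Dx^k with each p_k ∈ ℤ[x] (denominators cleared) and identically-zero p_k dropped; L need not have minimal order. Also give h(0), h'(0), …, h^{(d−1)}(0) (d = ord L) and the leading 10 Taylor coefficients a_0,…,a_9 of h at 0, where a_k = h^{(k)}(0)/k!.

L = (-12·x + 12·x^2 - 8·x^3)·Dx + (4 - 6·x - 6·x^2 + 16·x^3 - 16·x^4)·Dx^2 + (-1 + 5·x - 9·x^2 + 6·x^3 + 2·x^4 - 4·x^5)·Dx^3  (order 3).
h: a_k = 0, -3, -2, -8/3, -7/2, -26/5, -8, -90/7, -85/4, -36, …
ICs: h(0) = 0, h′(0) = -3, h′′(0) = -4.

f: a_k = -2, -2, -4, -6, -10, -16, -26, -42, -68, -110, …
g: a_k = -1, -2, -4, -8, -16, -32, -64, -128, -256, -512, …
L₀ := lclm(L_f,L_g); ord L₀ ≤ 1+1.
Integrate: L := L₀·Dx.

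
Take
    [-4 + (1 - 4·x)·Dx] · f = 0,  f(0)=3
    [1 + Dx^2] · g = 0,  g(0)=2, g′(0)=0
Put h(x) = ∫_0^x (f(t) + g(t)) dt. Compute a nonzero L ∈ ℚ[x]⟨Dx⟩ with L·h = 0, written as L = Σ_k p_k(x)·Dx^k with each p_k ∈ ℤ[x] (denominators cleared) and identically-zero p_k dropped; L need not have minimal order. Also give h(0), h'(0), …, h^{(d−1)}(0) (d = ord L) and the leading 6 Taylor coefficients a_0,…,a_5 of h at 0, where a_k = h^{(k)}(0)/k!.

L = (388 - 32·x + 64·x^2)·Dx + (-33 + 140·x - 48·x^2 + 64·x^3)·Dx^2 + (388 - 32·x + 64·x^2)·Dx^3 + (-33 + 140·x - 48·x^2 + 64·x^3)·Dx^4  (order 4).
h: a_k = 0, 5, 6, 47/3, 48, 9217/60, …
ICs: h(0) = 0, h′(0) = 5, h′′(0) = 12, h′′′(0) = 94.

f: a_k = 3, 12, 48, 192, 768, 3072, …
g: a_k = 2, 0, -1, 0, 1/12, 0, …
h₀=f+g: left-lcm gives L₀, ord ≤ 3.
h=∫₀ˣh₀: take L = L₀·Dx.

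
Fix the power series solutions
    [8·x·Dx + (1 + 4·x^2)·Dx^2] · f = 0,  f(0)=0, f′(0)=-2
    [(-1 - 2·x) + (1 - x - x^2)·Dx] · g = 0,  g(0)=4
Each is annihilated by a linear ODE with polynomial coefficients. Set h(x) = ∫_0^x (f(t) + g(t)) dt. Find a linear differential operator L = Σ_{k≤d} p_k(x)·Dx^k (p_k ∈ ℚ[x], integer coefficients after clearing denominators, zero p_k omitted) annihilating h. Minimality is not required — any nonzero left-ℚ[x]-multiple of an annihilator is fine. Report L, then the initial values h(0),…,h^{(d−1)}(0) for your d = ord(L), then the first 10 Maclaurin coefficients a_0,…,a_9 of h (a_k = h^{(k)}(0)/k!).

L = (16 - 64·x - 400·x^2 - 576·x^3 - 696·x^4 - 96·x^6)·Dx^2 + (-13 - 24·x - 22·x^2 - 204·x^3 - 548·x^4 - 488·x^5 - 48·x^6 - 96·x^7)·Dx^3 + (2 + 5·x + 14·x^2 - 2·x^3 + 13·x^4 - 92·x^5 - 48·x^6 - 16·x^7 - 16·x^8)·Dx^4  (order 4).
h: a_k = 0, 4, 1, 8/3, 11/3, 4, 64/15, 52/7, 179/14, 136/9, …
ICs: h(0) = 0, h′(0) = 4, h′′(0) = 2, h′′′(0) = 16.

f: a_k = 0, -2, 0, 8/3, 0, -32/5, 0, 128/7, 0, -512/9, …
g: a_k = 4, 4, 8, 12, 20, 32, 52, 84, 136, 220, …
Weyl lclm of L_f,L_g ⇒ L₀ (ord ≤ 3).
h=∫₀ˣh₀: take L = L₀·Dx.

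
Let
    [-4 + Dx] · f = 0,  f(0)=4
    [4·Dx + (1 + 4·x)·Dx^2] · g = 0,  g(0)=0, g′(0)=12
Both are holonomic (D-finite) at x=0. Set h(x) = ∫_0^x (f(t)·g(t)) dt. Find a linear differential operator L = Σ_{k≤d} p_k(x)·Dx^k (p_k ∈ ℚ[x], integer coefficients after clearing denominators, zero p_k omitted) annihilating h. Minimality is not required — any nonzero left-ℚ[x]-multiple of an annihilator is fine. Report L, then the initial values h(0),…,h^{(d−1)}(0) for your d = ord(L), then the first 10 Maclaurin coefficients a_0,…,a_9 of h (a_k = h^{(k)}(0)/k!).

f: a_k = 4, 16, 32, 128/3, 128/3, 512/15, 1024/45, 4096/315, 2048/315, 8192/2835, …
g: a_k = 0, 12, -24, 64, -192, 3072/5, -2048, 49152/7, -24576, 262144/3, …
h₀=f·g: eliminate ⇒ L₀, order ≤ 1·2.
h=∫h₀ ⇒ L = L₀·Dx.
L = 64·x·Dx + (-4 - 32·x)·Dx^2 + (1 + 4·x)·Dx^3  (order 3).
h: a_k = 0, 0, 24, 32, 64, 0, 768/5, -1024/3, 23552/21, -475136/135, …
ICs: h(0) = 0, h′(0) = 0, h′′(0) = 48.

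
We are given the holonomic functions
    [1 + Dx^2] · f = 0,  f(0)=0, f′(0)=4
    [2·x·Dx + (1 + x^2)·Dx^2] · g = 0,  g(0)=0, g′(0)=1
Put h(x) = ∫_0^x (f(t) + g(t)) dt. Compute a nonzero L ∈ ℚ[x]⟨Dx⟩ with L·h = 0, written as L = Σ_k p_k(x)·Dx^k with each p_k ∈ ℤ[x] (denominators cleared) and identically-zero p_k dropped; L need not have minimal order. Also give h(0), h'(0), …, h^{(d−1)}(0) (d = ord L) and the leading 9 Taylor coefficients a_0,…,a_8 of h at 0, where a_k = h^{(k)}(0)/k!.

f: a_k = 0, 4, 0, -2/3, 0, 1/30, 0, -1/1260, 0, …
g: a_k = 0, 1, 0, -1/3, 0, 1/5, 0, -1/7, 0, …
h₀=f+g: left-lcm gives L₀, ord ≤ 4.
h=∫h₀ ⇒ L = L₀·Dx.
L = (-22·x + 28·x^3 + 2·x^5)·Dx^2 + (-1 + 7·x^2 + 9·x^4 + x^6)·Dx^3 + (-22·x + 28·x^3 + 2·x^5)·Dx^4 + (-1 + 7·x^2 + 9·x^4 + x^6)·Dx^5  (order 5).
h: a_k = 0, 0, 5/2, 0, -1/4, 0, 7/180, 0, -181/10080, …
ICs: h(0) = 0, h′(0) = 0, h′′(0) = 5, h′′′(0) = 0, h′′′′(0) = -6.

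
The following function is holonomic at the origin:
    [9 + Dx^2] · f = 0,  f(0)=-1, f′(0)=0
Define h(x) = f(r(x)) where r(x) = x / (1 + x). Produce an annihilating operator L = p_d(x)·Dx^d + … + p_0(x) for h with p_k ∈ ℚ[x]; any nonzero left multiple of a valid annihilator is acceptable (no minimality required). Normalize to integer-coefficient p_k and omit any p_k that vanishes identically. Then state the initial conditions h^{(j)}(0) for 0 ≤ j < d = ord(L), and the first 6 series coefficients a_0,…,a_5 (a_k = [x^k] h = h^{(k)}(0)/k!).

L = 9 + (2 + 6·x + 6·x^2 + 2·x^3)·Dx + (1 + 4·x + 6·x^2 + 4·x^3 + x^4)·Dx^2  (order 2).
h: a_k = -1, 0, 9/2, -9, 81/8, -9/2, …
ICs: h(0) = -1, h′(0) = 0.

f: a_k = -1, 0, 9/2, 0, -27/8, 0, …
L₀ from L_f via x↦r, Dx↦r'^{-1}Dx.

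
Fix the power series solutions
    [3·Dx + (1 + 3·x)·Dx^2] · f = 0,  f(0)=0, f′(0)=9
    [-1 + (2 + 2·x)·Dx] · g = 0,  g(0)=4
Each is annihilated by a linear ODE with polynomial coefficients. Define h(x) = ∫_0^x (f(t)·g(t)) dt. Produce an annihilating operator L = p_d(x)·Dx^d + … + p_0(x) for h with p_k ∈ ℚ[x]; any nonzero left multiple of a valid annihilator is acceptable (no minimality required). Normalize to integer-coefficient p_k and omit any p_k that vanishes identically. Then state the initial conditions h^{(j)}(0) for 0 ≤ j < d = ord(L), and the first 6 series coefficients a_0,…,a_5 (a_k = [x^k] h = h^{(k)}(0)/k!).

L = (-3 + 3·x)·Dx + (8 + 8·x)·Dx^2 + (4 + 20·x + 28·x^2 + 12·x^3)·Dx^3  (order 3).
h: a_k = 0, 0, 18, -12, 153/8, -36, …
ICs: h(0) = 0, h′(0) = 0, h′′(0) = 36.

f: a_k = 0, 9, -27/2, 27, -243/4, 729/5, …
g: a_k = 4, 2, -1/2, 1/4, -5/32, 7/64, …
L₀ := L_f ⊗_s L_g (sym. prod.), ord ≤ 2.
h=∫₀ˣh₀: take L = L₀·Dx.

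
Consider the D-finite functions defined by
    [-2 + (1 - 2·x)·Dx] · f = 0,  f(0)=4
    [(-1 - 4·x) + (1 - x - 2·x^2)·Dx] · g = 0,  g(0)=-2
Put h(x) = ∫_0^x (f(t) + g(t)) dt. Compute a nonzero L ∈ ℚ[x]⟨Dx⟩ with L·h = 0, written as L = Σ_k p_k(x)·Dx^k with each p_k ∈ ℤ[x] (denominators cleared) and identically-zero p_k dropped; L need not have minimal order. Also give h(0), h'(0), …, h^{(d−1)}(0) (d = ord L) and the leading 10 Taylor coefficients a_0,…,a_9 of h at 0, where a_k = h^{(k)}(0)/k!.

f: a_k = 4, 8, 16, 32, 64, 128, 256, 512, 1024, 2048, …
g: a_k = -2, -2, -6, -10, -22, -42, -86, -170, -342, -682, …
f+g: L₀ = lclm(L_f,L_g), ord ≤ 1+1.
h=∫h₀ ⇒ L = L₀·Dx.
L = -4·Dx + (-2 - 8·x)·Dx^2 + (1 - x - 2·x^2)·Dx^3  (order 3).
h: a_k = 0, 2, 3, 10/3, 11/2, 42/5, 43/3, 170/7, 171/4, 682/9, …
ICs: h(0) = 0, h′(0) = 2, h′′(0) = 6.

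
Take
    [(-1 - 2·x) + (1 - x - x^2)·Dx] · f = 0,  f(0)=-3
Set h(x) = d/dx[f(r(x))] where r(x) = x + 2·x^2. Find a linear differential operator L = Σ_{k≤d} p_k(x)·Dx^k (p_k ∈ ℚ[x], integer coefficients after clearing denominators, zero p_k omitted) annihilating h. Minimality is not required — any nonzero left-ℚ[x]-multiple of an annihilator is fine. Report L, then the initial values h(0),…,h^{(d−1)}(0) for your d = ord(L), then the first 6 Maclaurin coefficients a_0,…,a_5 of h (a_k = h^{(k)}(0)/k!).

f: a_k = -3, -3, -6, -9, -15, -24, …
h₀=f(r): pull back L_f along r ⇒ L₀.
h=h₀': d/dx-closure on L₀ ⇒ L.
L = (8 + 42·x + 126·x^2 + 208·x^3 + 408·x^4 + 480·x^5 + 320·x^6) + (-1 - 5·x - 3·x^2 + 18·x^3 + 80·x^4 + 120·x^5 + 112·x^6 + 64·x^7)·Dx  (order 1).
h: a_k = -3, -24, -99, -372, -1260, -4266, …
ICs: h(0) = -3.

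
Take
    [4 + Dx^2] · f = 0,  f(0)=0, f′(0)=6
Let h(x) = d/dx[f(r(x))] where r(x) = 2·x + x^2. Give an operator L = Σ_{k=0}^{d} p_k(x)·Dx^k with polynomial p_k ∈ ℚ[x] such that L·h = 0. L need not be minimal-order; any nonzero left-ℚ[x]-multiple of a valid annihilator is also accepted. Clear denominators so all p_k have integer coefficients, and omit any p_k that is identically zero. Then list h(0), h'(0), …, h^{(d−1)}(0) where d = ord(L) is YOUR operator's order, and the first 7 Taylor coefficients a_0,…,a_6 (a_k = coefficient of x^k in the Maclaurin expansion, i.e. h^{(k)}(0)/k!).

f: a_k = 0, 6, 0, -4, 0, 4/5, 0, …
Substitute x→r, Dx→(1/r')Dx; clear ⇒ L₀.
Derive L from L₀ (diff closure).
L = (19 + 64·x + 96·x^2 + 64·x^3 + 16·x^4) + (-3 - 3·x)·Dx + (1 + 2·x + x^2)·Dx^2  (order 2).
h: a_k = 12, 12, -96, -192, 8, 360, 5696/15, …
ICs: h(0) = 12, h′(0) = 12.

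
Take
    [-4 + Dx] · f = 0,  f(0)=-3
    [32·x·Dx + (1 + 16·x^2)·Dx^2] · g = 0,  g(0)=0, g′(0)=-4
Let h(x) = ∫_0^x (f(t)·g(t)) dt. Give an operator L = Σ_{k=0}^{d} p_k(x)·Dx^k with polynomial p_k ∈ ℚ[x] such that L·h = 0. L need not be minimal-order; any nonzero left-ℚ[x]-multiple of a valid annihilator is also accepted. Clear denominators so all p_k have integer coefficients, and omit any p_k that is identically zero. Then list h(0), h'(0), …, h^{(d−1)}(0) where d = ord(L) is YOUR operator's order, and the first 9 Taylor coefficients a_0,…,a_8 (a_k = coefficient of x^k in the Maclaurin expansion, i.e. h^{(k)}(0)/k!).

L = (16 - 128·x + 256·x^2)·Dx + (-8 + 32·x - 128·x^2)·Dx^2 + (1 + 16·x^2)·Dx^3  (order 3).
h: a_k = 0, 0, 6, 16, 8, -128/5, 192/5, 5632/21, -11904/35, …
ICs: h(0) = 0, h′(0) = 0, h′′(0) = 12.

f: a_k = -3, -12, -24, -32, -32, -128/5, -256/15, -1024/105, -512/105, …
g: a_k = 0, -4, 0, 64/3, 0, -1024/5, 0, 16384/7, 0, …
h₀=f·g: eliminate ⇒ L₀, order ≤ 1·2.
Integrate: L := L₀·Dx.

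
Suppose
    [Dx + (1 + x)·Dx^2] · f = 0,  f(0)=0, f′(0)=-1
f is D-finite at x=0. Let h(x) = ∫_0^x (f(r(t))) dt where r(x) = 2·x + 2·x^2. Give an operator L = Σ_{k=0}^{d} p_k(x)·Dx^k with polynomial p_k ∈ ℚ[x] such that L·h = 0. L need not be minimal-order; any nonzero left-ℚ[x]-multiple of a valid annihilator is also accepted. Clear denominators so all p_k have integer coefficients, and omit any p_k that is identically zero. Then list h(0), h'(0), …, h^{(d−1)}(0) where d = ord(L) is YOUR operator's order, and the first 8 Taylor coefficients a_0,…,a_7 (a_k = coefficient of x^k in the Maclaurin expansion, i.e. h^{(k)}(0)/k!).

L = (4·x + 4·x^2)·Dx^2 + (1 + 4·x + 6·x^2 + 4·x^3)·Dx^3  (order 3).
h: a_k = 0, 0, -1, 0, 1/3, -2/5, 4/15, 0, …
ICs: h(0) = 0, h′(0) = 0, h′′(0) = -2.

f: a_k = 0, -1, 1/2, -1/3, 1/4, -1/5, 1/6, -1/7, …
Change of var in L_f (x↦r) gives L₀.
∫: right-multiply L₀ by Dx.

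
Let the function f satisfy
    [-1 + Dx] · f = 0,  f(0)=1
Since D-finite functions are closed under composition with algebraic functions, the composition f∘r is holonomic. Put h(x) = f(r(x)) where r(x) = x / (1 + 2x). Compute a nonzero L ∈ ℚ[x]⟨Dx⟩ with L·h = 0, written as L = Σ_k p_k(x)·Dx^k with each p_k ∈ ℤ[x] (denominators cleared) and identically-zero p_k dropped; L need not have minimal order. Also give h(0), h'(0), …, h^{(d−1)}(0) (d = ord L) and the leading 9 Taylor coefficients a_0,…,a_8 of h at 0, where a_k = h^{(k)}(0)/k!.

f: a_k = 1, 1, 1/2, 1/6, 1/24, 1/120, 1/720, 1/5040, 1/40320, …
h₀=f(r): pull back L_f along r ⇒ L₀.
L = -1 + (1 + 4·x + 4·x^2)·Dx  (order 1).
h: a_k = 1, 1, -3/2, 13/6, -71/24, 147/40, -2699/720, 9157/5040, 68731/13440, …
ICs: h(0) = 1.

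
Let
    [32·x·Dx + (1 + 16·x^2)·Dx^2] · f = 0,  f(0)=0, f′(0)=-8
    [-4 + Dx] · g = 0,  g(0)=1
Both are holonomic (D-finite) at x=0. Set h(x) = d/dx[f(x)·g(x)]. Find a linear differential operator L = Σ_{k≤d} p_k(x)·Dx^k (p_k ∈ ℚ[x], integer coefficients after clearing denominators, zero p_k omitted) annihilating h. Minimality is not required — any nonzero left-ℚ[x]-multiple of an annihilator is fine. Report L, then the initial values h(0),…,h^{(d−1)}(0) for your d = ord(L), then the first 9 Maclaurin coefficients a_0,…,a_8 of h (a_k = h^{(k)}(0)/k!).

L = (16 + 320·x - 768·x^2 + 1024·x^3) + (-96·x + 256·x^2 - 512·x^3)·Dx + (-1 + 4·x - 16·x^2 + 64·x^3)·Dx^2  (order 2).
h: a_k = -8, -64, -64, 1024/3, -768, -22528/3, 63488/5, 7405568/63, -4714496/21, …
ICs: h(0) = -8, h′(0) = -64.

f: a_k = 0, -8, 0, 128/3, 0, -2048/5, 0, 32768/7, 0, …
g: a_k = 1, 4, 8, 32/3, 32/3, 128/15, 256/45, 1024/315, 512/315, …
Sym-product of L_f,L_g gives L₀ (≤ ord 2).
h₀' ⇒ L via d/dx closure of L₀.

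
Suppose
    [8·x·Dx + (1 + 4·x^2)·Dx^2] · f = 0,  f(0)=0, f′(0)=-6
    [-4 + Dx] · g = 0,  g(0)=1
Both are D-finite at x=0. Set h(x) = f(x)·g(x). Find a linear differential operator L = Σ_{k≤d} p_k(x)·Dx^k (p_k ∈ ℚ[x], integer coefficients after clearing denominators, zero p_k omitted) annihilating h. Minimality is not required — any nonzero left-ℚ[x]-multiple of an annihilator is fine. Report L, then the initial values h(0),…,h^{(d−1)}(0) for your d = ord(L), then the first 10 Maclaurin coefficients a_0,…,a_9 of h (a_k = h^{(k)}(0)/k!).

f: a_k = 0, -6, 0, 8, 0, -96/5, 0, 384/7, 0, -512/3, …
g: a_k = 1, 4, 8, 32/3, 32/3, 128/15, 256/45, 1024/315, 512/315, 2048/2835, …
L₀ := L_f ⊗_s L_g (sym. prod.), ord ≤ 2.
L = (16 - 32·x + 64·x^2) + (-8 + 8·x - 32·x^2)·Dx + (1 + 4·x^2)·Dx^2  (order 2).
h: a_k = 0, -6, -24, -40, -32, -96/5, -128/3, -1664/35, 6656/105, 31232/315, …
ICs: h(0) = 0, h′(0) = -6.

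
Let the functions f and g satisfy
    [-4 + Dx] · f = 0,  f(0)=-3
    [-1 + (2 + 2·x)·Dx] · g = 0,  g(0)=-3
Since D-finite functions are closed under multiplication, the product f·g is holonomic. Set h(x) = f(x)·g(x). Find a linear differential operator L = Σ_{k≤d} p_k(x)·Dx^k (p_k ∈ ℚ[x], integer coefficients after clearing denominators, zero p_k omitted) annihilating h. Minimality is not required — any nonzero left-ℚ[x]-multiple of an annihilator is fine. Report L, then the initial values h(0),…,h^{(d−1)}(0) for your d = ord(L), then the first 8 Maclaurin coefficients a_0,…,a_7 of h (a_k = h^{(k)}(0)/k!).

L = (-9 - 8·x) + (2 + 2·x)·Dx  (order 1).
h: a_k = 9, 81/2, 711/8, 2049/16, 17523/128, 148659/1280, 417727/5120, 3503907/71680, …
ICs: h(0) = 9.

f: a_k = -3, -12, -24, -32, -32, -128/5, -256/15, -1024/105, …
g: a_k = -3, -3/2, 3/8, -3/16, 15/128, -21/256, 63/1024, -99/2048, …
Sym-product of L_f,L_g gives L₀ (≤ ord 1).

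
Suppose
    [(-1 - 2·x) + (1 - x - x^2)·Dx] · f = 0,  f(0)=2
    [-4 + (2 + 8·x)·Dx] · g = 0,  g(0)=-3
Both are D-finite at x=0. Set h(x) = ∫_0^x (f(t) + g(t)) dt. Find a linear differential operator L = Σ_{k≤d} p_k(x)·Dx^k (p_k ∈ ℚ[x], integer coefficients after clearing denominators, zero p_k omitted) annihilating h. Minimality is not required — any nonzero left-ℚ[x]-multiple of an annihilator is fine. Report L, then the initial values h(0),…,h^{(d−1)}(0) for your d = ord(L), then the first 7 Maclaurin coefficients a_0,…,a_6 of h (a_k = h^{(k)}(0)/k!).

f: a_k = 2, 2, 4, 6, 10, 16, 26, …
g: a_k = -3, -6, 6, -12, 30, -84, 252, …
Weyl lclm of L_f,L_g ⇒ L₀ (ord ≤ 2).
h=∫₀ˣh₀: take L = L₀·Dx.
L = (-12 - 48·x - 48·x^2 - 40·x^3)·Dx + (8 + 30·x + 114·x^2 + 152·x^3 + 100·x^4)·Dx^2 + (1 - 5·x - 39·x^2 + 6·x^3 + 82·x^4 + 40·x^5)·Dx^3  (order 3).
h: a_k = 0, -1, -2, 10/3, -3/2, 8, -34/3, …
ICs: h(0) = 0, h′(0) = -1, h′′(0) = -4.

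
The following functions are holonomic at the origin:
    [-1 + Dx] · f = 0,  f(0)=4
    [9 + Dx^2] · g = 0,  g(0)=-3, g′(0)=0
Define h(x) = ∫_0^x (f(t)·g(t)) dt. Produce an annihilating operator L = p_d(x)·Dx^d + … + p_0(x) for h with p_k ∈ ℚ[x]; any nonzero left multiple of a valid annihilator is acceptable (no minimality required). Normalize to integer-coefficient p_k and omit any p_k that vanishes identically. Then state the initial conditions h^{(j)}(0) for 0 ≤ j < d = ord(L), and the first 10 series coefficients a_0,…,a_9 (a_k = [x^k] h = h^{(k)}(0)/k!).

L = 10·Dx - 2·Dx^2 + Dx^3  (order 3).
h: a_k = 0, -12, -6, 16, 13, -14/5, -79/15, -88/105, 307/420, 527/1890, …
ICs: h(0) = 0, h′(0) = -12, h′′(0) = -12.

f: a_k = 4, 4, 2, 2/3, 1/6, 1/30, 1/180, 1/1260, 1/10080, 1/90720, …
g: a_k = -3, 0, 27/2, 0, -81/8, 0, 243/80, 0, -2187/4480, 0, …
f·g: L₀ = L_f ⊗_s L_g, ord ≤ 1·2.
∫: right-multiply L₀ by Dx.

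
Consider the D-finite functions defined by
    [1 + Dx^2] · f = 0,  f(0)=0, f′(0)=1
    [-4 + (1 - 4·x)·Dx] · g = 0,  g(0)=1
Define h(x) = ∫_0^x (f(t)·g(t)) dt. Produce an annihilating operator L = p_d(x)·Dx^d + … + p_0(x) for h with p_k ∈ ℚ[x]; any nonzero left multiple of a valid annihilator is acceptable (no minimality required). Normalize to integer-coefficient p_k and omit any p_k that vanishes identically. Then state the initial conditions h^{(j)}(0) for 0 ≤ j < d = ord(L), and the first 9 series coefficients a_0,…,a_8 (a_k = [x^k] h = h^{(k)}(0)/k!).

L = (-1 + 4·x)·Dx + 8·Dx^2 + (-1 + 4·x)·Dx^3  (order 3).
h: a_k = 0, 0, 1/2, 4/3, 95/24, 38/3, 30401/720, 4343/30, 20429471/40320, …
ICs: h(0) = 0, h′(0) = 0, h′′(0) = 1.

f: a_k = 0, 1, 0, -1/6, 0, 1/120, 0, -1/5040, 0, …
g: a_k = 1, 4, 16, 64, 256, 1024, 4096, 16384, 65536, …
Product ⇒ symmetric product L₀, ord ≤ 2.
h=∫h₀ ⇒ L = L₀·Dx.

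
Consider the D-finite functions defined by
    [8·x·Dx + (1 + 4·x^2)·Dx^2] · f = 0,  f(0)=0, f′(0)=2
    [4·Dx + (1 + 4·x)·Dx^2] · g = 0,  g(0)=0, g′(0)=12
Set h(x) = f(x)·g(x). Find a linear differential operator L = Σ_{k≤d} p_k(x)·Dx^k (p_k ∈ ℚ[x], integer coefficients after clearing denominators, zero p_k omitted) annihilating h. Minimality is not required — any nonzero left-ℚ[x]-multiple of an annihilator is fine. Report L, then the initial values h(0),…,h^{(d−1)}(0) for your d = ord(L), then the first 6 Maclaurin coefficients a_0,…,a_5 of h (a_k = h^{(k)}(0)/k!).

L = (96 + 640·x + 1408·x^2 + 7680·x^3 + 15360·x^4 + 26624·x^5 + 8192·x^7)·Dx + (24 + 320·x + 2656·x^2 + 9728·x^3 + 28160·x^4 + 47616·x^5 + 71680·x^6 + 6144·x^7 + 28672·x^8)·Dx^2 + (12 + 104·x + 672·x^2 + 2976·x^3 + 8256·x^4 + 18048·x^5 + 24576·x^6 + 35328·x^7 + 6144·x^8 + 16384·x^9)·Dx^3 + (1 + 12·x + 68·x^2 + 256·x^3 + 696·x^4 + 1536·x^5 + 2688·x^6 + 3072·x^7 + 4224·x^8 + 1024·x^9 + 2048·x^10)·Dx^4  (order 4).
h: a_k = 0, 0, 24, -48, 96, -320, …
ICs: h(0) = 0, h′(0) = 0, h′′(0) = 48, h′′′(0) = -288.

f: a_k = 0, 2, 0, -8/3, 0, 32/5, …
g: a_k = 0, 12, -24, 64, -192, 3072/5, …
h₀=f·g: eliminate ⇒ L₀, order ≤ 2·2.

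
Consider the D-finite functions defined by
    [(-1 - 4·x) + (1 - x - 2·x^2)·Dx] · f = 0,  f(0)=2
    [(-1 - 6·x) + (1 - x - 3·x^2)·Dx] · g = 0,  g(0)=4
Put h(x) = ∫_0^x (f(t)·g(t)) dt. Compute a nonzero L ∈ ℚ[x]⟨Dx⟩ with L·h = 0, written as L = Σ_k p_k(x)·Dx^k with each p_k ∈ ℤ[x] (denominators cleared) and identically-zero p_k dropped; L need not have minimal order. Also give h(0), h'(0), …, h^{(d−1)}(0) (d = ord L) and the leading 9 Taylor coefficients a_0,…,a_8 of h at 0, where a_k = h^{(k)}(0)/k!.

f: a_k = 2, 2, 6, 10, 22, 42, 86, 170, 342, …
g: a_k = 4, 4, 16, 28, 76, 160, 388, 868, 2032, …
L₀ := L_f ⊗_s L_g (sym. prod.), ord ≤ 1.
Integrate: L := L₀·Dx.
L = (-2 - 8·x + 15·x^2 + 24·x^3)·Dx + (1 - 2·x - 4·x^2 + 5·x^3 + 6·x^4)·Dx^2  (order 2).
h: a_k = 0, 8, 8, 64/3, 38, 432/5, 176, 2696/7, 818, …
ICs: h(0) = 0, h′(0) = 8.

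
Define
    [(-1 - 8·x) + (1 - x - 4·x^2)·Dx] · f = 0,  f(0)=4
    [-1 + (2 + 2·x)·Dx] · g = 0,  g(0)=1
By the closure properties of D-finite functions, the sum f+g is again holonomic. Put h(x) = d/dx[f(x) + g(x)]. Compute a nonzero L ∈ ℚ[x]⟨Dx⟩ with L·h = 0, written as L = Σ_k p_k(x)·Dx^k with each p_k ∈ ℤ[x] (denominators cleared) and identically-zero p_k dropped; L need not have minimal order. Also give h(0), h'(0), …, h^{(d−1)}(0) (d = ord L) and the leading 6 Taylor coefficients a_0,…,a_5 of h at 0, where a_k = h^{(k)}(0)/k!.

f: a_k = 4, 4, 20, 36, 116, 260, …
g: a_k = 1, 1/2, -1/8, 1/16, -5/128, 7/256, …
f+g: L₀ = lclm(L_f,L_g), ord ≤ 1+1.
Differentiate: ansatz ord ≤ ord L₀ ⇒ L.
L = (-138 - 1110·x - 2208·x^2 - 3648·x^3 - 1920·x^4) + (-213 - 2334·x - 6429·x^2 - 12816·x^3 - 14352·x^4 - 5760·x^5)·Dx + (42 + 150·x + 246·x^2 - 598·x^3 - 2880·x^4 - 3424·x^5 - 1280·x^6)·Dx^2  (order 2).
h: a_k = 9/2, 159/4, 1731/16, 14843/32, 332835/256, 2224065/512, …
ICs: h(0) = 9/2, h′(0) = 159/4.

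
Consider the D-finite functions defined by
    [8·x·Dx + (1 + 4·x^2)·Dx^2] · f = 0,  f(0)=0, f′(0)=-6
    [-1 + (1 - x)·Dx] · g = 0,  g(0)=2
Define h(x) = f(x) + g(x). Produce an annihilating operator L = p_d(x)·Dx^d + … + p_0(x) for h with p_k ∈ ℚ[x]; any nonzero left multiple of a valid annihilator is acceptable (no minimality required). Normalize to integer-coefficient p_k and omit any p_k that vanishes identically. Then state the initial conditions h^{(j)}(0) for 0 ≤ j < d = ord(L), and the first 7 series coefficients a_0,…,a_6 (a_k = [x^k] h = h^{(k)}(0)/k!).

L = (8 - 32·x - 96·x^2)·Dx + (-7 + 8·x + 20·x^2 - 96·x^3)·Dx^2 + (1 + 3·x + 12·x^3 - 16·x^4)·Dx^3  (order 3).
h: a_k = 2, -4, 2, 10, 2, -86/5, 2, …
ICs: h(0) = 2, h′(0) = -4, h′′(0) = 4.

f: a_k = 0, -6, 0, 8, 0, -96/5, 0, …
g: a_k = 2, 2, 2, 2, 2, 2, 2, …
h₀=f+g: left-lcm gives L₀, ord ≤ 3.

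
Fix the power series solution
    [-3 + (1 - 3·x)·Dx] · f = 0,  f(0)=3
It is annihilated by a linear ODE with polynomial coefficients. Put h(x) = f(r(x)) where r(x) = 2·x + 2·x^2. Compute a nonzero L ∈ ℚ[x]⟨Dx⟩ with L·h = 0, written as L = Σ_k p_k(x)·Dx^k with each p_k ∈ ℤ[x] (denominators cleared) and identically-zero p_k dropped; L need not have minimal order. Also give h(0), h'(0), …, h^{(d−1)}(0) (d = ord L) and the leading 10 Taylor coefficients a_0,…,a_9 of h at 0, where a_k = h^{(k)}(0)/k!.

f: a_k = 3, 9, 27, 81, 243, 729, 2187, 6561, 19683, 59049, …
f∘r: x↦r, Dx↦Dx/r' in L_f ⇒ L₀.
L = (6 + 12·x) + (-1 + 6·x + 6·x^2)·Dx  (order 1).
h: a_k = 3, 18, 126, 864, 5940, 40824, 280584, 1928448, 13254192, 91095840, …
ICs: h(0) = 3.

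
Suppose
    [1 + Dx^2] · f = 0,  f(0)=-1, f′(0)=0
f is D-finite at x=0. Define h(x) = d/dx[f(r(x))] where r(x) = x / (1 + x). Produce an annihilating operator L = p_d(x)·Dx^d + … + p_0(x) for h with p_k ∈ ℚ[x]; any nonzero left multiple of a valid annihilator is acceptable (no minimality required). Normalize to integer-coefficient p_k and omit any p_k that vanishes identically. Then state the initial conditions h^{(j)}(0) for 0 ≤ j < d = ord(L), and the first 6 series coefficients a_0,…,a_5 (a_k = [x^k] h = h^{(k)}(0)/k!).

f: a_k = -1, 0, 1/2, 0, -1/24, 0, …
Substitute x→r, Dx→(1/r')Dx; clear ⇒ L₀.
Derive L from L₀ (diff closure).
L = (7 + 12·x + 6·x^2) + (6 + 18·x + 18·x^2 + 6·x^3)·Dx + (1 + 4·x + 6·x^2 + 4·x^3 + x^4)·Dx^2  (order 2).
h: a_k = 0, 1, -3, 35/6, -55/6, 1501/120, …
ICs: h(0) = 0, h′(0) = 1.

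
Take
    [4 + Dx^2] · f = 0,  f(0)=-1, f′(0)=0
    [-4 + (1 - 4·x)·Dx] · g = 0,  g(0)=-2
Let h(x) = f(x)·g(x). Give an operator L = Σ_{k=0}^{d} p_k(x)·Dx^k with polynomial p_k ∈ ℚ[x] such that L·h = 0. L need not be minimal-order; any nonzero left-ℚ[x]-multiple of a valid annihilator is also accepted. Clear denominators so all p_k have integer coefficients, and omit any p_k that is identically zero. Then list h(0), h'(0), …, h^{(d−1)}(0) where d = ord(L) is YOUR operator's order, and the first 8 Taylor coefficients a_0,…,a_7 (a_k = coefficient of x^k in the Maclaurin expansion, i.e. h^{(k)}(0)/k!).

L = (-4 + 16·x) + 8·Dx + (-1 + 4·x)·Dx^2  (order 2).
h: a_k = 2, 8, 28, 112, 1348/3, 5392/3, 323512/45, 1294048/45, …
ICs: h(0) = 2, h′(0) = 8.

f: a_k = -1, 0, 2, 0, -2/3, 0, 4/45, 0, …
g: a_k = -2, -8, -32, -128, -512, -2048, -8192, -32768, …
Sym-product of L_f,L_g gives L₀ (≤ ord 2).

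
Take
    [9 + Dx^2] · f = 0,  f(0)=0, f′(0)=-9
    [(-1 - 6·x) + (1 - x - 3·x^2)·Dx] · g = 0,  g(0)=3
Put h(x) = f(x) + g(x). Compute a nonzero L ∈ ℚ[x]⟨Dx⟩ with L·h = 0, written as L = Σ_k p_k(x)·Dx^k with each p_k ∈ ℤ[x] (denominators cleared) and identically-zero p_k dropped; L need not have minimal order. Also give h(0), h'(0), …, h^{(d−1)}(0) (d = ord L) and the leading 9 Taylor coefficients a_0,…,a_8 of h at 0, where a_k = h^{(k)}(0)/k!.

L = (-459 - 2916·x - 1539·x^2 - 3888·x^3 - 3645·x^4 - 4374·x^5) + (153 - 153·x - 378·x^2 + 405·x^3 - 2187·x^5 - 2187·x^6)·Dx + (-51 - 324·x - 171·x^2 - 432·x^3 - 405·x^4 - 486·x^5)·Dx^2 + (17 - 17·x - 42·x^2 + 45·x^3 - 243·x^5 - 243·x^6)·Dx^3  (order 3).
h: a_k = 3, -6, 12, 69/2, 57, 4557/40, 291, 365289/560, 1524, …
ICs: h(0) = 3, h′(0) = -6, h′′(0) = 24.

f: a_k = 0, -9, 0, 27/2, 0, -243/40, 0, 729/560, 0, …
g: a_k = 3, 3, 12, 21, 57, 120, 291, 651, 1524, …
Weyl lclm of L_f,L_g ⇒ L₀ (ord ≤ 3).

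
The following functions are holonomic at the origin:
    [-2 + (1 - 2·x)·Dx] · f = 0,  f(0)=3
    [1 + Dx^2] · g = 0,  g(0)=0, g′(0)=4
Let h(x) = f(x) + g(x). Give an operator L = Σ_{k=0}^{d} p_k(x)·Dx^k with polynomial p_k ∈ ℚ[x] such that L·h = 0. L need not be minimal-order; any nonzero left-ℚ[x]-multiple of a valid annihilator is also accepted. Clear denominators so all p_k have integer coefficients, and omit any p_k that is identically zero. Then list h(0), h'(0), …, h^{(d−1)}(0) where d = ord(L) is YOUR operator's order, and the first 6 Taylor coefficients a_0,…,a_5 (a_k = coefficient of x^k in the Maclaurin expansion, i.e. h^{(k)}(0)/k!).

f: a_k = 3, 6, 12, 24, 48, 96, …
g: a_k = 0, 4, 0, -2/3, 0, 1/30, …
Sum ⇒ L₀ = lclm(L_f,L_g) in ℚ(x)⟨Dx⟩.
L = (50 - 8·x + 8·x^2) + (-9 + 22·x - 12·x^2 + 8·x^3)·Dx + (50 - 8·x + 8·x^2)·Dx^2 + (-9 + 22·x - 12·x^2 + 8·x^3)·Dx^3  (order 3).
h: a_k = 3, 10, 12, 70/3, 48, 2881/30, …
ICs: h(0) = 3, h′(0) = 10, h′′(0) = 24.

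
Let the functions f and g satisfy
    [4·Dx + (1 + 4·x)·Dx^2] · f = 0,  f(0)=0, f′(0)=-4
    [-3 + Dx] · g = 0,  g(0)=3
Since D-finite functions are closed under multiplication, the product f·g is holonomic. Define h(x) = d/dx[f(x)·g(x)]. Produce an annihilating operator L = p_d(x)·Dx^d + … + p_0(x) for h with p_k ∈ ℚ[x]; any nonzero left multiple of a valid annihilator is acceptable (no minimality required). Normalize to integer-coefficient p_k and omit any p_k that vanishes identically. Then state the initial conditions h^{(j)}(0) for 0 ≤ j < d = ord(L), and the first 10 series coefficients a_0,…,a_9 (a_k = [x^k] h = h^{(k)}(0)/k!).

f: a_k = 0, -4, 8, -64/3, 64, -1024/5, 2048/3, -16384/7, 8192, -262144/9, …
g: a_k = 3, 9, 27/2, 27/2, 81/8, 243/40, 243/80, 729/560, 2187/4480, 729/4480, …
h₀=f·g: eliminate ⇒ L₀, order ≤ 2·1.
Derive L from L₀ (diff closure).
L = (51 - 72·x + 432·x^2) + (-14 - 288·x^2)·Dx + (-1 + 8·x + 48·x^2)·Dx^2  (order 2).
h: a_k = -12, -24, -138, 216, -2589/2, 5025, -414129/20, 419982/5, -76156791/224, 109808647/80, …
ICs: h(0) = -12, h′(0) = -24.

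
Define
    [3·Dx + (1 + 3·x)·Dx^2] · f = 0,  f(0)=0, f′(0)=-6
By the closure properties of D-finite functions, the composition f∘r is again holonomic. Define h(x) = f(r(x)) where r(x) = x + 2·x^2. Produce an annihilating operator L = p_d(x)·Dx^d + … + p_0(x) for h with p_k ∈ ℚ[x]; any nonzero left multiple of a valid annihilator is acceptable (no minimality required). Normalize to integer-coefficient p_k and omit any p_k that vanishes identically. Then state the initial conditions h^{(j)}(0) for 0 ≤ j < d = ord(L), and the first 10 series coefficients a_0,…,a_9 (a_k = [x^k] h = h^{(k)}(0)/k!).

L = (-1 + 12·x + 24·x^2)·Dx + (1 + 7·x + 18·x^2 + 24·x^3)·Dx^2  (order 2).
h: a_k = 0, -6, -3, 18, -63/2, 54/5, 99, -2106/7, 1377/4, 486, …
ICs: h(0) = 0, h′(0) = -6.

f: a_k = 0, -6, 9, -18, 81/2, -486/5, 243, -4374/7, 6561/4, -4374, …
h₀=f(r): pull back L_f along r ⇒ L₀.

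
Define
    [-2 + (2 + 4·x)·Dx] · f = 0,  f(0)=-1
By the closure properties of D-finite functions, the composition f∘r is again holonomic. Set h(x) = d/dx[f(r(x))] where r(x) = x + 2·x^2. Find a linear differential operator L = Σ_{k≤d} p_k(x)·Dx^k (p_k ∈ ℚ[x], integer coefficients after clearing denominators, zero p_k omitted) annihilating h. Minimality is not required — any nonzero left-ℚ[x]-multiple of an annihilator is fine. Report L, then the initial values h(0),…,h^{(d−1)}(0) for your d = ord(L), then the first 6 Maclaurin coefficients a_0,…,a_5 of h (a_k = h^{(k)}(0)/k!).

f: a_k = -1, -1, 1/2, -1/2, 5/8, -7/8, …
f∘r: x↦r, Dx↦Dx/r' in L_f ⇒ L₀.
Differentiate: ansatz ord ≤ ord L₀ ⇒ L.
L = 3 + (-1 - 6·x - 12·x^2 - 16·x^3)·Dx  (order 1).
h: a_k = -1, -3, 9/2, -3/2, -75/8, 171/8, …
ICs: h(0) = -1.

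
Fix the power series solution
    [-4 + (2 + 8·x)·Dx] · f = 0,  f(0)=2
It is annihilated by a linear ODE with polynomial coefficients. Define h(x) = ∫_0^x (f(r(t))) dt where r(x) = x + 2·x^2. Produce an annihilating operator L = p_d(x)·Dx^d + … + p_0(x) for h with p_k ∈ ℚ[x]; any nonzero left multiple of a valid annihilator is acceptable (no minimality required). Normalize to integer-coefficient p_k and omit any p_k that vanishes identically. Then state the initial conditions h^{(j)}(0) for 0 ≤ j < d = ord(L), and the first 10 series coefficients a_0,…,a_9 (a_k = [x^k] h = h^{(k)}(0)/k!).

f: a_k = 2, 4, -4, 8, -20, 56, -168, 528, -1716, 5720, …
f∘r: x↦r, Dx↦Dx/r' in L_f ⇒ L₀.
h=∫h₀ ⇒ L = L₀·Dx.
L = (-2 - 8·x)·Dx + (1 + 4·x + 8·x^2)·Dx^2  (order 2).
h: a_k = 0, 2, 2, 4/3, -2, 12/5, -4/3, -24/7, 14, -244/9, …
ICs: h(0) = 0, h′(0) = 2.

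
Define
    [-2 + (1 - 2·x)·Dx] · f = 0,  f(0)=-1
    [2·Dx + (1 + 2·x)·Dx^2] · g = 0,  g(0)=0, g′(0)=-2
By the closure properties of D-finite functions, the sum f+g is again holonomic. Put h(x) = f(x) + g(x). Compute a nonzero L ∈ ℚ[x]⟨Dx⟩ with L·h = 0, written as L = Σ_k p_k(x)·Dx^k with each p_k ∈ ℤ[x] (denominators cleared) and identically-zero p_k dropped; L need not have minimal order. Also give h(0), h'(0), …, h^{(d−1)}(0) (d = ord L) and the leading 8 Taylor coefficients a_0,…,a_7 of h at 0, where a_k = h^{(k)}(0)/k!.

L = (40 + 16·x)·Dx + (8 + 64·x + 32·x^2)·Dx^2 + (-3 - 2·x + 12·x^2 + 8·x^3)·Dx^3  (order 3).
h: a_k = -1, -4, -2, -32/3, -12, -192/5, -160/3, -1024/7, …
ICs: h(0) = -1, h′(0) = -4, h′′(0) = -4.

f: a_k = -1, -2, -4, -8, -16, -32, -64, -128, …
g: a_k = 0, -2, 2, -8/3, 4, -32/5, 32/3, -128/7, …
h₀=f+g: left-lcm gives L₀, ord ≤ 3.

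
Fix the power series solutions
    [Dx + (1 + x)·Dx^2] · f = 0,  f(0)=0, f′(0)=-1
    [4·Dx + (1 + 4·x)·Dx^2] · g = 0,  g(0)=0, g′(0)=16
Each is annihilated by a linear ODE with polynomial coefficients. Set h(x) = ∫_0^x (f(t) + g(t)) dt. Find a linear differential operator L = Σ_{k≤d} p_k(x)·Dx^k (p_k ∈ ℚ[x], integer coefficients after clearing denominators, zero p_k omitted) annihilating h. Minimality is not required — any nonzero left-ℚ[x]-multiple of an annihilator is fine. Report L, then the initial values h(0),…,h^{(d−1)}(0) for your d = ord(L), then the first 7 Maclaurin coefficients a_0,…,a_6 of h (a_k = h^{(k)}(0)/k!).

L = 8·Dx^2 + (10 + 16·x)·Dx^3 + (1 + 5·x + 4·x^2)·Dx^4  (order 4).
h: a_k = 0, 0, 15/2, -21/2, 85/4, -1023/20, 273/2, …
ICs: h(0) = 0, h′(0) = 0, h′′(0) = 15, h′′′(0) = -63.

f: a_k = 0, -1, 1/2, -1/3, 1/4, -1/5, 1/6, …
g: a_k = 0, 16, -32, 256/3, -256, 4096/5, -8192/3, …
Weyl lclm of L_f,L_g ⇒ L₀ (ord ≤ 4).
h=∫h₀ ⇒ L = L₀·Dx.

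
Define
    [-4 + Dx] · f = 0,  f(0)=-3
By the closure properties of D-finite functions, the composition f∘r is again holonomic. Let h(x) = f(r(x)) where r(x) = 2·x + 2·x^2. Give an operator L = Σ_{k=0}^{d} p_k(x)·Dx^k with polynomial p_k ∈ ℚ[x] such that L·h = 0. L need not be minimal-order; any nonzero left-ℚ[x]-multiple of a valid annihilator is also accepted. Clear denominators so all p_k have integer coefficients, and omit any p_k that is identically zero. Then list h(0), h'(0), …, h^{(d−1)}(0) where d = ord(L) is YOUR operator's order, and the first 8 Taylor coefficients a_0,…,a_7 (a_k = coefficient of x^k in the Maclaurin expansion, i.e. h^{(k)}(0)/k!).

f: a_k = -3, -12, -24, -32, -32, -128/5, -256/15, -1024/105, …
f∘r: x↦r, Dx↦Dx/r' in L_f ⇒ L₀.
L = (-8 - 16·x) + Dx  (order 1).
h: a_k = -3, -24, -120, -448, -1376, -18176/5, -127744/15, -378880/21, …
ICs: h(0) = -3.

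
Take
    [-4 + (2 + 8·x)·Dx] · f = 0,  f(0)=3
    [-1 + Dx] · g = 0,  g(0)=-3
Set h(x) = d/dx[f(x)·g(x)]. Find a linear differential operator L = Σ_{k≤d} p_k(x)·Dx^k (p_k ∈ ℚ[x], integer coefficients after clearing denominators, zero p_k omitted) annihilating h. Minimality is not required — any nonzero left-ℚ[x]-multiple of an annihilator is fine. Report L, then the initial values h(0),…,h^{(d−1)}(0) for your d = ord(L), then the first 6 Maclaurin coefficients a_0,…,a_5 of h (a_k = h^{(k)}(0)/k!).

f: a_k = 3, 6, -6, 12, -30, 84, …
g: a_k = -3, -3, -3/2, -1/2, -1/8, -1/40, …
Product ⇒ symmetric product L₀, ord ≤ 1.
Differentiate: ansatz ord ≤ ord L₀ ⇒ L.
L = (1 + 24·x + 16·x^2) + (-3 - 16·x - 16·x^2)·Dx  (order 1).
h: a_k = -27, -9, -171/2, 477/2, -7113/8, 130461/40, …
ICs: h(0) = -27.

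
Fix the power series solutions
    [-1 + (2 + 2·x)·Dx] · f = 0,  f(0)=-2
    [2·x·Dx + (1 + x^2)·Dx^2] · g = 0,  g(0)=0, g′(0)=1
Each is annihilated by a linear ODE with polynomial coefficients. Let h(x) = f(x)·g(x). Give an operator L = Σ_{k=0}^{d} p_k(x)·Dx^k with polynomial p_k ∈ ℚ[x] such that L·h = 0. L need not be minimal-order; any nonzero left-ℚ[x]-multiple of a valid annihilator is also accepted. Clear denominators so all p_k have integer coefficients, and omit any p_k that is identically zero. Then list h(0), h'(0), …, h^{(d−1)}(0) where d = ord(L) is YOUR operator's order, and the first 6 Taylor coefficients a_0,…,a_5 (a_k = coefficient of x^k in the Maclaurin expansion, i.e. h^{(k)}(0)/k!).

f: a_k = -2, -1, 1/4, -1/8, 5/64, -7/128, …
g: a_k = 0, 1, 0, -1/3, 0, 1/5, …
L₀ := L_f ⊗_s L_g (sym. prod.), ord ≤ 2.
L = (3 - 4·x - x^2) + (-4 + 4·x + 12·x^2 + 4·x^3)·Dx + (4 + 8·x + 8·x^2 + 8·x^3 + 4·x^4)·Dx^2  (order 2).
h: a_k = 0, -2, -1, 11/12, 5/24, -389/960, …
ICs: h(0) = 0, h′(0) = -2.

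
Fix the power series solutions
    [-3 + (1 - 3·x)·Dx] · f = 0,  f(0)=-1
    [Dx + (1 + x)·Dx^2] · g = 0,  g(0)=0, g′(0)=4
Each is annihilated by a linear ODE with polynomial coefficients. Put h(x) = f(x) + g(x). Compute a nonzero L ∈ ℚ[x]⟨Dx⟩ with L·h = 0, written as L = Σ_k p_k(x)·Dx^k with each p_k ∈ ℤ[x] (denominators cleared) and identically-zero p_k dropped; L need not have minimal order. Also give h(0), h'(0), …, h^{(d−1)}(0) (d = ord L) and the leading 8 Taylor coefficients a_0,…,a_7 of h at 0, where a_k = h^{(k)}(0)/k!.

L = (66 + 18·x)·Dx + (52 + 120·x + 36·x^2)·Dx^2 + (-7 + 11·x + 27·x^2 + 9·x^3)·Dx^3  (order 3).
h: a_k = -1, 1, -11, -77/3, -82, -1211/5, -2189/3, -15305/7, …
ICs: h(0) = -1, h′(0) = 1, h′′(0) = -22.

f: a_k = -1, -3, -9, -27, -81, -243, -729, -2187, …
g: a_k = 0, 4, -2, 4/3, -1, 4/5, -2/3, 4/7, …
Sum ⇒ L₀ = lclm(L_f,L_g) in ℚ(x)⟨Dx⟩.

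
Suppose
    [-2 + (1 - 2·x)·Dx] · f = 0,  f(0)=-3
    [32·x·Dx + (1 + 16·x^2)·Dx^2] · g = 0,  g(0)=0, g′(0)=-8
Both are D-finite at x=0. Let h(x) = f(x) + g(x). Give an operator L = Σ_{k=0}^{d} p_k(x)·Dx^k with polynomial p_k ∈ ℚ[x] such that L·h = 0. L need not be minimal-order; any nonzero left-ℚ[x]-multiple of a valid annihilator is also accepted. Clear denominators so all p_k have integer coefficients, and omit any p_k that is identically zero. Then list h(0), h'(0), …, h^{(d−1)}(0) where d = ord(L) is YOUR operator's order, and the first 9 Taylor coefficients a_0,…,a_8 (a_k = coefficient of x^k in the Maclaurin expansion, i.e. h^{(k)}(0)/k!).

L = (-32 + 256·x + 1536·x^2)·Dx + (14 - 32·x - 160·x^2 + 1536·x^3)·Dx^2 + (-1 - 6·x - 96·x^3 + 256·x^4)·Dx^3  (order 3).
h: a_k = -3, -14, -12, 56/3, -48, -2528/5, -192, 30080/7, -768, …
ICs: h(0) = -3, h′(0) = -14, h′′(0) = -24.

f: a_k = -3, -6, -12, -24, -48, -96, -192, -384, -768, …
g: a_k = 0, -8, 0, 128/3, 0, -2048/5, 0, 32768/7, 0, …
L₀ := lclm(L_f,L_g); ord L₀ ≤ 1+2.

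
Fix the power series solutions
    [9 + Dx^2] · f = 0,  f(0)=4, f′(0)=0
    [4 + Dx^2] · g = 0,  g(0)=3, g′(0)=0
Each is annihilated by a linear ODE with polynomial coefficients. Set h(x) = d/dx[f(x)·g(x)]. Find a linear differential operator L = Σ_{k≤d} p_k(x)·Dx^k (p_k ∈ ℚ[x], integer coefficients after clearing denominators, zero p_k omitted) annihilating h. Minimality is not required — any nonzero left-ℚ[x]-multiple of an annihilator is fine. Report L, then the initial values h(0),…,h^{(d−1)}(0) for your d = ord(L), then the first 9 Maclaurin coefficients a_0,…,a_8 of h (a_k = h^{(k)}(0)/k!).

L = 25 + 26·Dx^2 + Dx^4  (order 4).
h: a_k = 0, -156, 0, 626, 0, -7813/10, 0, 195313/420, 0, …
ICs: h(0) = 0, h′(0) = -156, h′′(0) = 0, h′′′(0) = 3756.

f: a_k = 4, 0, -18, 0, 27/2, 0, -81/20, 0, 729/1120, …
g: a_k = 3, 0, -6, 0, 2, 0, -4/15, 0, 2/105, …
f·g: L₀ = L_f ⊗_s L_g, ord ≤ 2·2.
h=h₀': d/dx-closure on L₀ ⇒ L.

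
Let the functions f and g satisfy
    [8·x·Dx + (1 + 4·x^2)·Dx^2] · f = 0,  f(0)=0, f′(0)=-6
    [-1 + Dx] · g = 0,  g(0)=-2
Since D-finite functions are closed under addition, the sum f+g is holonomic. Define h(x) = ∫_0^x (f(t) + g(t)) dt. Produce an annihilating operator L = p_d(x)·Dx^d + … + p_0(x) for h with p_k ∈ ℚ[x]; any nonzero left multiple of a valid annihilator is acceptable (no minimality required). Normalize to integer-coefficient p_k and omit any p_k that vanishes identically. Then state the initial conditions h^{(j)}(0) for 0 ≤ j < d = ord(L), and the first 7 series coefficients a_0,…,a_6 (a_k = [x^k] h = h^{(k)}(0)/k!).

f: a_k = 0, -6, 0, 8, 0, -96/5, 0, …
g: a_k = -2, -2, -1, -1/3, -1/12, -1/60, -1/360, …
Sum ⇒ L₀ = lclm(L_f,L_g) in ℚ(x)⟨Dx⟩.
Integrate: L := L₀·Dx.
L = (8 - 8·x - 96·x^2 - 32·x^3)·Dx^2 + (-9 + 88·x^2 - 16·x^4)·Dx^3 + (1 + 8·x + 8·x^2 + 32·x^3 + 16·x^4)·Dx^4  (order 4).
h: a_k = 0, -2, -4, -1/3, 23/12, -1/60, -1153/360, …
ICs: h(0) = 0, h′(0) = -2, h′′(0) = -8, h′′′(0) = -2.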